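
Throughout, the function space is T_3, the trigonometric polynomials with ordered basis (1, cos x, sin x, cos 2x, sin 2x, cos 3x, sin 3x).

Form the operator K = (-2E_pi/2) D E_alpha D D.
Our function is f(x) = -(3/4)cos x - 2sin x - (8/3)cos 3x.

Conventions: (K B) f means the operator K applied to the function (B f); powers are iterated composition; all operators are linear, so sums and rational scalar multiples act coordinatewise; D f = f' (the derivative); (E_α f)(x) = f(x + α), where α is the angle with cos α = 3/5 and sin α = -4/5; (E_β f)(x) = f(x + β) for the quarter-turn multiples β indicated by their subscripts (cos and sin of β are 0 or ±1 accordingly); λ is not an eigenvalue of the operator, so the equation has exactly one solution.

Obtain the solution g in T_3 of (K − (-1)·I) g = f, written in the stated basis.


write g with unknown coordinates in the stated basis and equate coefficients in (K − (-1)·I) g = f
solving from the highest basis element down gives g = (67/52)cos x - (4/13)sin x + (4504/95997)cos 3x + (576/31999)sin 3x
check: K g = -(53/26)cos x - (22/13)sin x - (86832/31999)cos 3x - (576/31999)sin 3x
so K g − (-1)·g = -(3/4)cos x - 2sin x - (8/3)cos 3x = f ✓

the result is g(x) = (67/52)cos x - (4/13)sin x + (4504/95997)cos 3x + (576/31999)sin 3x


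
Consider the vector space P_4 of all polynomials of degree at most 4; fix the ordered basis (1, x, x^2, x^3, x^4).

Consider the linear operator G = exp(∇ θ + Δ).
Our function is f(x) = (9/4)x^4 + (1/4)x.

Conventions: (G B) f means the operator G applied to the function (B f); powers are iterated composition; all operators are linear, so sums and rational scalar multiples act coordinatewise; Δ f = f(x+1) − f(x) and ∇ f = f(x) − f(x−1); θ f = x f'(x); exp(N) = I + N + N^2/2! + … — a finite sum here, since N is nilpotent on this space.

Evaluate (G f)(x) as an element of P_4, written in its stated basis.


order-1 term: 45x^3 - (81/2)x^2 + 45x - 25/4
order-2 term: 270x^2 - (513/2)x + 621/4
order-3 term: 540x - 261
order-4 term: 270
the series for exp(∇ θ + Δ) f terminates at order 4
exp(∇ θ + Δ) f = (9/4)x^4 + 45x^3 + (459/2)x^2 + (1315/4)x + 158

the image equals g(x) = (9/4)x^4 + 45x^3 + (459/2)x^2 + (1315/4)x + 158


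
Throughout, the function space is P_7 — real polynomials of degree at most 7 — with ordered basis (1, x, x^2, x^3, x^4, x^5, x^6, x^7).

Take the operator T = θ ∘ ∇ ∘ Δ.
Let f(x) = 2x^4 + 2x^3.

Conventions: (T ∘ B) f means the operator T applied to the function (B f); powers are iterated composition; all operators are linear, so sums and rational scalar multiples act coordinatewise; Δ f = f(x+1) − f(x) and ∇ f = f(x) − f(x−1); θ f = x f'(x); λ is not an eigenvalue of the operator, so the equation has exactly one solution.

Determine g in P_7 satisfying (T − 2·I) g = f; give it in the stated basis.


write g with unknown coordinates in the stated basis and equate coefficients in (T − 2·I) g = f
solving from the highest basis element down gives g = -x^4 - x^3 - 12x^2 - 3x
check: T g = -24x^2 - 6x
so T g − 2·g = 2x^4 + 2x^3 = f ✓

the image equals g(x) = -x^4 - x^3 - 12x^2 - 3x


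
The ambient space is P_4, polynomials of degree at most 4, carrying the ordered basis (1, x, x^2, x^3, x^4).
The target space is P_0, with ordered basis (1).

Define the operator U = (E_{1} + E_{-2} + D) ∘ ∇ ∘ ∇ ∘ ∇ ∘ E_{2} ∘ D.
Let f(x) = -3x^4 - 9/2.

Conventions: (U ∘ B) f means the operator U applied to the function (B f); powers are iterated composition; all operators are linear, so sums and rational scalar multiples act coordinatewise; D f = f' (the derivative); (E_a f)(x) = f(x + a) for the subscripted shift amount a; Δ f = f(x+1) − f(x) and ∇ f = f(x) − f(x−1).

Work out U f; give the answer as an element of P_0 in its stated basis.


g(x) = -144

D f = -12x^3
E_{2} D f = -12x^3 - 72x^2 - 144x - 96
∇ (E_{2} ∘ D) f = -36x^2 - 108x - 84
∇ ∇ (E_{2} ∘ D) f = -72x - 72
∇ ∇ ∇ (E_{2} ∘ D) f = -72
E_{1} (∇ ∘ ∇ ∘ ∇) (E_{2} ∘ D) f = -72
E_{-2} (∇ ∘ ∇ ∘ ∇) (E_{2} ∘ D) f = -72
D (∇ ∘ ∇ ∘ ∇) (E_{2} ∘ D) f = 0
(E_{1} + E_{-2} + D) (∇ ∘ ∇ ∘ ∇) (E_{2} ∘ D) f = -144


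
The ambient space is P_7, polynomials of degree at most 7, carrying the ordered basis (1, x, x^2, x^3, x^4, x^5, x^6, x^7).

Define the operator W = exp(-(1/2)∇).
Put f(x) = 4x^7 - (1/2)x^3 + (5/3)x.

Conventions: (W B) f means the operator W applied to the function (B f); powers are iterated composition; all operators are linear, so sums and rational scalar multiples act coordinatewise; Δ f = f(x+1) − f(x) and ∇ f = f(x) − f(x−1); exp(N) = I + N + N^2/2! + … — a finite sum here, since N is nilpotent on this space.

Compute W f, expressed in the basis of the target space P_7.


order-1 term: -14x^6 + 42x^5 - 70x^4 + 70x^3 - (165/4)x^2 + (53/4)x - 31/12
order-2 term: 21x^5 - 105x^4 + 245x^3 - 315x^2 + (1733/8)x - 501/8
order-3 term: -(35/2)x^4 + 105x^3 - (525/2)x^2 + 315x - 2407/16
order-4 term: (35/4)x^3 - (105/2)x^2 + (455/4)x - 175/2
order-5 term: -(21/8)x^2 + (105/8)x - 35/2
order-6 term: (7/16)x - 21/16
order-7 term: -1/32
the series for exp(-(1/2)∇) f terminates at order 7
exp(-(1/2)∇) f = 4x^7 - 14x^6 + 63x^5 - (385/2)x^4 + (1713/4)x^3 - (5391/8)x^2 + (32345/48)x - 30911/96

the image equals g(x) = 4x^7 - 14x^6 + 63x^5 - (385/2)x^4 + (1713/4)x^3 - (5391/8)x^2 + (32345/48)x - 30911/96


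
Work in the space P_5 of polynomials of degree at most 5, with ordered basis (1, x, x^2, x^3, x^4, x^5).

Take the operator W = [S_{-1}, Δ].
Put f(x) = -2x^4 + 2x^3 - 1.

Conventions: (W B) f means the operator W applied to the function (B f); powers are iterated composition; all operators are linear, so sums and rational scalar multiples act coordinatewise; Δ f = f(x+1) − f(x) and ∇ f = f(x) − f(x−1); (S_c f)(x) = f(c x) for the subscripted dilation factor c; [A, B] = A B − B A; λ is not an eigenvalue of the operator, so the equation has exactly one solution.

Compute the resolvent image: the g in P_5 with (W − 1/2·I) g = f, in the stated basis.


the image equals g(x) = 4x^4 - 68x^3 - 816x^2 + 6464x + 25586

write g with unknown coordinates in the stated basis and equate coefficients in (W − 1/2·I) g = f
solving from the highest basis element down gives g = 4x^4 - 68x^3 - 816x^2 + 6464x + 25586
check: W g = -32x^3 - 408x^2 + 3232x + 12792
so W g − 1/2·g = -2x^4 + 2x^3 - 1 = f ✓


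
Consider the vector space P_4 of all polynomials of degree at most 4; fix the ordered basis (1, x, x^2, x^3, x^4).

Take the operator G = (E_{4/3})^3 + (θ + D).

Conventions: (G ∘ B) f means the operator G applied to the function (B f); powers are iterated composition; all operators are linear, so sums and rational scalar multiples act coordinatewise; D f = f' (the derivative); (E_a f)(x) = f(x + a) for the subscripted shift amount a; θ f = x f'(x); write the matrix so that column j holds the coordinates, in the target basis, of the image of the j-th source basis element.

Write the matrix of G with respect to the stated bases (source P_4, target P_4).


the matrix is [[1, 5, 16, 64, 256]; [0, 2, 10, 48, 256]; [0, 0, 3, 15, 96]; [0, 0, 0, 4, 20]; [0, 0, 0, 0, 5]] (rows listed top to bottom)

image of 1: 1
image of x: 2x + 5
image of x^2: 3x^2 + 10x + 16
image of x^3: 4x^3 + 15x^2 + 48x + 64
image of x^4: 5x^4 + 20x^3 + 96x^2 + 256x + 256
each image's coordinates form column j of the matrix


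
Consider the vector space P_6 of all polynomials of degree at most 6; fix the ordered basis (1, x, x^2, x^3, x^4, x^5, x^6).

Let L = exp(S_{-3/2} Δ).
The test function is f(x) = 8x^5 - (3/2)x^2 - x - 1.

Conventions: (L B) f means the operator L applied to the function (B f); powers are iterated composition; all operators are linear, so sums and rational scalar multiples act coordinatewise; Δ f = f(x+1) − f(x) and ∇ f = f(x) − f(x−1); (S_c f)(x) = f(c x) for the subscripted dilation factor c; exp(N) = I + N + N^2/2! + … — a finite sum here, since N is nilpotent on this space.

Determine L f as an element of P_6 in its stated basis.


the result is g(x) = 8x^5 + (405/2)x^4 - (13095/8)x^3 - (78123/32)x^2 + (457573/128)x - 2157/8

order-1 term: (405/2)x^4 - 270x^3 + 180x^2 - (111/2)x + 11/2
order-2 term: -(10935/8)x^3 + (3645/8)x^2 - 270x + 57/2
order-3 term: -(98415/32)x^2 + (25515/16)x - 1575/4
order-4 term: (295245/128)x - 47385/128
order-5 term: 59049/128
the series for exp(S_{-3/2} Δ) f terminates at order 5
exp(S_{-3/2} Δ) f = 8x^5 + (405/2)x^4 - (13095/8)x^3 - (78123/32)x^2 + (457573/128)x - 2157/8


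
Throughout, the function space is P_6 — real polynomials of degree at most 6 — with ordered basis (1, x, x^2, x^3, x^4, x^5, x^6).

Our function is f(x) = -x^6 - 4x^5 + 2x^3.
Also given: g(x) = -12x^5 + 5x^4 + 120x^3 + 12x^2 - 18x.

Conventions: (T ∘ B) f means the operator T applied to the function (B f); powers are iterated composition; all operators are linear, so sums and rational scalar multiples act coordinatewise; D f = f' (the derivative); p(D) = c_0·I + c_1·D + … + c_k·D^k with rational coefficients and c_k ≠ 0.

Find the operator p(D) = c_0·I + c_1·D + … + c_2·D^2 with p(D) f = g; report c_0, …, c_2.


p(D) = 2·D − (3/2)·D^2, i.e. c_0 = 0, c_1 = 2, c_2 = -3/2

D^0 f = -x^6 - 4x^5 + 2x^3
D^1 f = -6x^5 - 20x^4 + 6x^2
D^2 f = -30x^4 - 80x^3 + 12x
matching coefficients of g against c_0 f + c_1 Df + … from the top degree down determines the c_i
solution: c_0 = 0, c_1 = 2, c_2 = -3/2


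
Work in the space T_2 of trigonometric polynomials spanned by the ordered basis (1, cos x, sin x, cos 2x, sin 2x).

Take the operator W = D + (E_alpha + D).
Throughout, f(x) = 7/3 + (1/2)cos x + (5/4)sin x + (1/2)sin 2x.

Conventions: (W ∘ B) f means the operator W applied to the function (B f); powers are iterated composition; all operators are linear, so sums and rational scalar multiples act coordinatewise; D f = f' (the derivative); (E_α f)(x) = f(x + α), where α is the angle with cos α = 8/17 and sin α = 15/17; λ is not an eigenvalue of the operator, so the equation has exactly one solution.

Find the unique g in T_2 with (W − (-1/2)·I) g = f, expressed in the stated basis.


write g with unknown coordinates in the stated basis and equate coefficients in (W − (-1/2)·I) g = f
solving from the highest basis element down gives g = 14/9 - (212/629)cos x + (361/1258)sin x - (2792/26977)cos 2x - (33/26977)sin 2x
check: W g = 14/9 + (841/1258)cos x + (696/629)sin x + (1396/26977)cos 2x + (13505/26977)sin 2x
so W g − (-1/2)·g = 7/3 + (1/2)cos x + (5/4)sin x + (1/2)sin 2x = f ✓

the result is g(x) = 14/9 - (212/629)cos x + (361/1258)sin x - (2792/26977)cos 2x - (33/26977)sin 2x


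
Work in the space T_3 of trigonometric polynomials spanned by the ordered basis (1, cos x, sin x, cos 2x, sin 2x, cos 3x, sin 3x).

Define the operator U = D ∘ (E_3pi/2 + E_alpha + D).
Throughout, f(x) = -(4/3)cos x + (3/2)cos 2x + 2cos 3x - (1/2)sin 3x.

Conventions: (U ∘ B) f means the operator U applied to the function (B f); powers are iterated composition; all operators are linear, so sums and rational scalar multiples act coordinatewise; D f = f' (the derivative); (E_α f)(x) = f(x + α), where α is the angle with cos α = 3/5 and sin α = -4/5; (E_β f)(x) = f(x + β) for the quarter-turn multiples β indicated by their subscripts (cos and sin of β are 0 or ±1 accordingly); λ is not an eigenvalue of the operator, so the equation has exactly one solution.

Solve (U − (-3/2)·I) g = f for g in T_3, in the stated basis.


the image equals g(x) = -(184/339)cos x - (16/113)sin x - (87/689)cos 2x - (384/689)sin 2x - (3382/16179)cos 3x - (149/16179)sin 3x

write g with unknown coordinates in the stated basis and equate coefficients in (U − (-3/2)·I) g = f
solving from the highest basis element down gives g = -(184/339)cos x - (16/113)sin x - (87/689)cos 2x - (384/689)sin 2x - (3382/16179)cos 3x - (149/16179)sin 3x
check: U g = -(176/339)cos x + (24/113)sin x + (1164/689)cos 2x + (576/689)sin 2x + (12477/5393)cos 3x - (2622/5393)sin 3x
so U g − (-3/2)·g = -(4/3)cos x + (3/2)cos 2x + 2cos 3x - (1/2)sin 3x = f ✓


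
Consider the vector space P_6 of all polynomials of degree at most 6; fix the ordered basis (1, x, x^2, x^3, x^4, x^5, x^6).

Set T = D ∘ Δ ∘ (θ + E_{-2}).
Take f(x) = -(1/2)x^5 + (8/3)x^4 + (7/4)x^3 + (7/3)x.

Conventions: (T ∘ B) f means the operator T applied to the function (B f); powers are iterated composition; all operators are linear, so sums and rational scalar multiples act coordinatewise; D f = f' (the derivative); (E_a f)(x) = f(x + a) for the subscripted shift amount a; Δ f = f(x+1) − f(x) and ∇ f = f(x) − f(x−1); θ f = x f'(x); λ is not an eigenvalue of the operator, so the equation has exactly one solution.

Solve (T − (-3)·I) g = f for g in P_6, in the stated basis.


write g with unknown coordinates in the stated basis and equate coefficients in (T − (-3)·I) g = f
solving from the highest basis element down gives g = -(1/6)x^5 + (8/9)x^4 + (29/4)x^3 - (130/9)x^2 - (427/9)x + 353/27
check: T g = -20x^3 + (130/3)x^2 + (434/3)x - 353/9
so T g − (-3)·g = -(1/2)x^5 + (8/3)x^4 + (7/4)x^3 + (7/3)x = f ✓

g(x) = -(1/6)x^5 + (8/9)x^4 + (29/4)x^3 - (130/9)x^2 - (427/9)x + 353/27


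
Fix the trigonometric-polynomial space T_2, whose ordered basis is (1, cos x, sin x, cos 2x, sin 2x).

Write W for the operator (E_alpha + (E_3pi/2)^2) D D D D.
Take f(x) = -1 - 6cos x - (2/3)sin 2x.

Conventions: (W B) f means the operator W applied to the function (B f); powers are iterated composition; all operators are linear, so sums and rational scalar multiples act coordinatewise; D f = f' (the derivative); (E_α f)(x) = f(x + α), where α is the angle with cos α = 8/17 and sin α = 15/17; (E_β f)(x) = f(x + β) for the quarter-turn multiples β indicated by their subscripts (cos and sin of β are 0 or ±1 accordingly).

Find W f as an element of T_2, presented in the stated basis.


the result is g(x) = (54/17)cos x + (90/17)sin x - (2560/289)cos 2x - (4096/867)sin 2x

D f = 6sin x - (4/3)cos 2x
D D f = 6cos x + (8/3)sin 2x
D D D f = -6sin x + (16/3)cos 2x
D D D D f = -6cos x - (32/3)sin 2x
E_alpha (D D D) D f = -(48/17)cos x + (90/17)sin x - (2560/289)cos 2x + (5152/867)sin 2x
E_3pi/2 (D D D) D f = -6sin x + (32/3)sin 2x
E_3pi/2 E_3pi/2 (D D D) D f = 6cos x - (32/3)sin 2x
(E_alpha + (E_3pi/2)^2) (D D D) D f = (54/17)cos x + (90/17)sin x - (2560/289)cos 2x - (4096/867)sin 2x


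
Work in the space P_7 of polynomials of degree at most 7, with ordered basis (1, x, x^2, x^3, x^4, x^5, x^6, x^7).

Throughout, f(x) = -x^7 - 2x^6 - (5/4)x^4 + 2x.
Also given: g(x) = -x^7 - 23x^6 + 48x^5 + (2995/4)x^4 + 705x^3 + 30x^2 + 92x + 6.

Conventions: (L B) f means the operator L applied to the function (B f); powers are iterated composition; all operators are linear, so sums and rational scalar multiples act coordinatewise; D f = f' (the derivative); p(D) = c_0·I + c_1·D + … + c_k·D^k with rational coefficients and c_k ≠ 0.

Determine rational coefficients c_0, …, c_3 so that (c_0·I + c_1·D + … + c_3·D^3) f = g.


D^0 f = -x^7 - 2x^6 - (5/4)x^4 + 2x
D^1 f = -7x^6 - 12x^5 - 5x^3 + 2
D^2 f = -42x^5 - 60x^4 - 15x^2
D^3 f = -210x^4 - 240x^3 - 30x
matching coefficients of g against c_0 f + c_1 Df + … from the top degree down determines the c_i
solution: c_0 = 1, c_1 = 3, c_2 = -2, c_3 = -3

c_0 = 1, c_1 = 3, c_2 = -2, c_3 = -3


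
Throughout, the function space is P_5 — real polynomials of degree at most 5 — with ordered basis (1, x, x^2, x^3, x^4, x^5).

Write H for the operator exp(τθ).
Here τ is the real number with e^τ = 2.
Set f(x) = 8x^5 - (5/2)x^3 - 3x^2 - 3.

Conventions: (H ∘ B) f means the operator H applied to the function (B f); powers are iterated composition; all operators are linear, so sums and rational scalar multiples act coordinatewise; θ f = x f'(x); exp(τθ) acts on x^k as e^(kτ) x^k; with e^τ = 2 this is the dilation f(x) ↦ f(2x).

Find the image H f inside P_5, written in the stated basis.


exp(τθ) x^k = e^(kτ) x^k; with e^τ = 2 this sends x^k to 2^k x^k
x^2 ↦ 4 x^2
x^3 ↦ 8 x^3
x^5 ↦ 32 x^5
applying this coordinatewise to f: exp(τθ) f = 256x^5 - 20x^3 - 12x^2 - 3

g(x) = 256x^5 - 20x^3 - 12x^2 - 3


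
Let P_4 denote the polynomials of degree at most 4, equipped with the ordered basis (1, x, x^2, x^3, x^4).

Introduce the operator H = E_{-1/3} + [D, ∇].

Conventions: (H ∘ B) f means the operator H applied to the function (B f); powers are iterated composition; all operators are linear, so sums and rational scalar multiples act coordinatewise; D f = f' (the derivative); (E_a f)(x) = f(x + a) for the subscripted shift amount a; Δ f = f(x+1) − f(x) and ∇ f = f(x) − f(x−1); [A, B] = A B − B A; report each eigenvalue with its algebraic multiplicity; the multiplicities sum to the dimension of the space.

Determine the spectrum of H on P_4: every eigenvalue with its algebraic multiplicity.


image of 1: 1
image of x: x - 1/3
image of x^2: x^2 - (2/3)x + 1/9
image of x^3: x^3 - x^2 + (1/3)x - 1/27
image of x^4: x^4 - (4/3)x^3 + (2/3)x^2 - (4/27)x + 1/81
the matrix is upper triangular; its diagonal is (1, 1, 1, 1, 1)
for a triangular matrix the eigenvalues are the diagonal entries, with algebraic multiplicity their repetition count

λ = 1 (multiplicity 5)


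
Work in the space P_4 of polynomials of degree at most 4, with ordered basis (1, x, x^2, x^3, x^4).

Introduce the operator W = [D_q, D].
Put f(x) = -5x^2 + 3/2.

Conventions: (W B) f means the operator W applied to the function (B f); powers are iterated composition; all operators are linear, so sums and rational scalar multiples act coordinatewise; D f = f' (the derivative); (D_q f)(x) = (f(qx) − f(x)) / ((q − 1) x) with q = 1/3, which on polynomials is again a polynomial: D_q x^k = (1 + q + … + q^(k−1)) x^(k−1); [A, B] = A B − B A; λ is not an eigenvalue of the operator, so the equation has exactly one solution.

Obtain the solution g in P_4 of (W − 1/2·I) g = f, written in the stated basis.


the image equals g(x) = 10x^2 + 31/3

write g with unknown coordinates in the stated basis and equate coefficients in (W − 1/2·I) g = f
solving from the highest basis element down gives g = 10x^2 + 31/3
check: W g = 20/3
so W g − 1/2·g = -5x^2 + 3/2 = f ✓


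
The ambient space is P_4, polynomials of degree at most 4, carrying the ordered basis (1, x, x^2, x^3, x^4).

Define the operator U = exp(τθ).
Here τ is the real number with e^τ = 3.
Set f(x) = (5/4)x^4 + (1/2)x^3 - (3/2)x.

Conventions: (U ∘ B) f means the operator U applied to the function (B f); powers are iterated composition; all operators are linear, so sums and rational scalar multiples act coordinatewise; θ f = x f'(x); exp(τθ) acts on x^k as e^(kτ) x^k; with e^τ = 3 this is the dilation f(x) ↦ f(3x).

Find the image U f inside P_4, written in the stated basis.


g(x) = (405/4)x^4 + (27/2)x^3 - (9/2)x

exp(τθ) x^k = e^(kτ) x^k; with e^τ = 3 this sends x^k to 3^k x^k
x ↦ 3 x
x^3 ↦ 27 x^3
x^4 ↦ 81 x^4
applying this coordinatewise to f: exp(τθ) f = (405/4)x^4 + (27/2)x^3 - (9/2)x


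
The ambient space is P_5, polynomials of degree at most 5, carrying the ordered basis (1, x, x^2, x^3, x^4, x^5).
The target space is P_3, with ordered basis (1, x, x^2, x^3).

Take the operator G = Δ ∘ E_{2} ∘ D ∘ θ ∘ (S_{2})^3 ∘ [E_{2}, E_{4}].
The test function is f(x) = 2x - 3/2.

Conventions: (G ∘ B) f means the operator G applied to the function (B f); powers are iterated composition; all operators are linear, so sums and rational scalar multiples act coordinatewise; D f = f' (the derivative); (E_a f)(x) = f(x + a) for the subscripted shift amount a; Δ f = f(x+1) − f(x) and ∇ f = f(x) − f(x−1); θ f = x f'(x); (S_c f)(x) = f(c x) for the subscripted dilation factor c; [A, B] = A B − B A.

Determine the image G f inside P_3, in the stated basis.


the result is g(x) = 0

E_{4} f = 2x + 13/2
E_{2} E_{4} f = 2x + 21/2
E_{2} f = 2x + 5/2
E_{4} E_{2} f = 2x + 21/2
[E_{2}, E_{4}] f = 0
S_{2} [E_{2}, E_{4}] f = 0
S_{2} S_{2} [E_{2}, E_{4}] f = 0
S_{2} S_{2} S_{2} [E_{2}, E_{4}] f = 0
θ (S_{2})^3 [E_{2}, E_{4}] f = 0
D θ (S_{2})^3 [E_{2}, E_{4}] f = 0
E_{2} D θ (S_{2})^3 [E_{2}, E_{4}] f = 0
Δ (E_{2} ∘ D ∘ θ ∘ (S_{2})^3 ∘ [E_{2}, E_{4}]) f = 0


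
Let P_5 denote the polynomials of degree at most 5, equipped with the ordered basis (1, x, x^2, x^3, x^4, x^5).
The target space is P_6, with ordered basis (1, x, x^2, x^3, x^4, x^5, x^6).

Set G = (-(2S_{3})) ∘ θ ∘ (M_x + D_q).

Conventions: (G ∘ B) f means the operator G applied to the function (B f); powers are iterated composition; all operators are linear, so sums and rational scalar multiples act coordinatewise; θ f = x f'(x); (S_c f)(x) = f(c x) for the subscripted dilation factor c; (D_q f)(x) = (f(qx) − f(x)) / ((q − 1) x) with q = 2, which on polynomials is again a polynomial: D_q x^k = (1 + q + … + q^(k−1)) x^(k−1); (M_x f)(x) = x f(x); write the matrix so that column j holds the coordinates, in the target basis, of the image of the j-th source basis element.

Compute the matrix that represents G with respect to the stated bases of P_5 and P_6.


image of 1: -6x
image of x: -36x^2
image of x^2: -162x^3 - 18x
image of x^3: -648x^4 - 252x^2
image of x^4: -2430x^5 - 2430x^3
image of x^5: -8748x^6 - 20088x^4
each image's coordinates form column j of the matrix

the matrix is [[0, 0, 0, 0, 0, 0]; [-6, 0, -18, 0, 0, 0]; [0, -36, 0, -252, 0, 0]; [0, 0, -162, 0, -2430, 0]; [0, 0, 0, -648, 0, -20088]; [0, 0, 0, 0, -2430, 0]; [0, 0, 0, 0, 0, -8748]] (rows listed top to bottom)


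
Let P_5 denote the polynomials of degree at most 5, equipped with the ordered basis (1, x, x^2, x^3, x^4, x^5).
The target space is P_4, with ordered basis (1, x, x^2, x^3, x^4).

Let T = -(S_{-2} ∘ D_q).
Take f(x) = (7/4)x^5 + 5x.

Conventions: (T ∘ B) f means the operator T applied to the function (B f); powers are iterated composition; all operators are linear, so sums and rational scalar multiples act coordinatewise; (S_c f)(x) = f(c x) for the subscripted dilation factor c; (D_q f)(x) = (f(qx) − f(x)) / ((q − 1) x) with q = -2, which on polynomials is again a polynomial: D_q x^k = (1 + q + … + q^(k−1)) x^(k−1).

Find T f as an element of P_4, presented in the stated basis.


the image equals g(x) = -308x^4 - 5

D_q f = (77/4)x^4 + 5
S_{-2} D_q f = 308x^4 + 5
(-(S_{-2} ∘ D_q)) f = -308x^4 - 5


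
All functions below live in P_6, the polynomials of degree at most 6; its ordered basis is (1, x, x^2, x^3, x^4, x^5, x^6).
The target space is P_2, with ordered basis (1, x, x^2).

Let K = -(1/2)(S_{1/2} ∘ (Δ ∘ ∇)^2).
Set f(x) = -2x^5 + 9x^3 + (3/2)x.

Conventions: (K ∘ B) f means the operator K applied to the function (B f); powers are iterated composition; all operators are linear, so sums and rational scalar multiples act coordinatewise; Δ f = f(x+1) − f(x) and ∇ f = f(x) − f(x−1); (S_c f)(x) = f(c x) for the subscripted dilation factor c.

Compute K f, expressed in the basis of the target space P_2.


∇ f = -10x^4 + 20x^3 + 7x^2 - 17x + 17/2
Δ ∇ f = -40x^3 + 34x
∇ (Δ ∘ ∇) f = -120x^2 + 120x - 6
Δ ∇ (Δ ∘ ∇) f = -240x
S_{1/2} (Δ ∘ ∇)^2 f = -120x
(-(1/2)(S_{1/2} ∘ (Δ ∘ ∇)^2)) f = 60x

the image equals g(x) = 60x


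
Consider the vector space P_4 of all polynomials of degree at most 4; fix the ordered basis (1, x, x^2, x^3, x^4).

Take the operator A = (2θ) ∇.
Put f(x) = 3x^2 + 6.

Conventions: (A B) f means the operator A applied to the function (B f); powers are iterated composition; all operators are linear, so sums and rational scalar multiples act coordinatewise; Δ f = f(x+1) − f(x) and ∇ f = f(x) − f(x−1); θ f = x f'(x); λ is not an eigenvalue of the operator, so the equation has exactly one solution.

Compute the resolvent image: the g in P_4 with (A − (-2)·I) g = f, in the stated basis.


the image equals g(x) = (3/2)x^2 - 3x + 3

write g with unknown coordinates in the stated basis and equate coefficients in (A − (-2)·I) g = f
solving from the highest basis element down gives g = (3/2)x^2 - 3x + 3
check: A g = 6x
so A g − (-2)·g = 3x^2 + 6 = f ✓


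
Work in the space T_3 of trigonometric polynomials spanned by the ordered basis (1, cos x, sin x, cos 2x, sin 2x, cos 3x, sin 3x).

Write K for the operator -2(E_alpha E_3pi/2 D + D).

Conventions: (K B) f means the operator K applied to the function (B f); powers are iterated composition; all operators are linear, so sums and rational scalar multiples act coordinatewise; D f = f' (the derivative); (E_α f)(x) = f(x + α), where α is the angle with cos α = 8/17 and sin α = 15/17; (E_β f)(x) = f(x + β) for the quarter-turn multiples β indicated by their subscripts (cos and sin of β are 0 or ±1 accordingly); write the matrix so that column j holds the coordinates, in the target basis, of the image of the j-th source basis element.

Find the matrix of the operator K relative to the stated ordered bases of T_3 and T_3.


image of 1: 0
image of cos x: -(16/17)cos x + (64/17)sin x
image of sin x: -(64/17)cos x - (16/17)sin x
image of cos 2x: -(960/289)cos 2x + (1800/289)sin 2x
image of sin 2x: -(1800/289)cos 2x - (960/289)sin 2x
image of cos 3x: -(29328/4913)cos 3x + (32448/4913)sin 3x
image of sin 3x: -(32448/4913)cos 3x - (29328/4913)sin 3x
each image's coordinates form column j of the matrix

the matrix is [[0, 0, 0, 0, 0, 0, 0]; [0, -16/17, -64/17, 0, 0, 0, 0]; [0, 64/17, -16/17, 0, 0, 0, 0]; [0, 0, 0, -960/289, -1800/289, 0, 0]; [0, 0, 0, 1800/289, -960/289, 0, 0]; [0, 0, 0, 0, 0, -29328/4913, -32448/4913]; [0, 0, 0, 0, 0, 32448/4913, -29328/4913]] (rows listed top to bottom)


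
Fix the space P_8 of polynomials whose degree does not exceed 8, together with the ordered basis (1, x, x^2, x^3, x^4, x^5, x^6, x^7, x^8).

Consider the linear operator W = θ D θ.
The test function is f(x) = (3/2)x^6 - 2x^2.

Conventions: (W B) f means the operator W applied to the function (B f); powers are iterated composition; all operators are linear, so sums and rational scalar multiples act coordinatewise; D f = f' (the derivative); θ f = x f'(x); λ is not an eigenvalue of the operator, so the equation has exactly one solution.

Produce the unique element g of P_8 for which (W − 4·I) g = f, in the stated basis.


the result is g(x) = -(3/8)x^6 - (135/8)x^5 - (3375/8)x^4 - (10125/2)x^3 - (91123/4)x^2 - (91123/4)x

write g with unknown coordinates in the stated basis and equate coefficients in (W − 4·I) g = f
solving from the highest basis element down gives g = -(3/8)x^6 - (135/8)x^5 - (3375/8)x^4 - (10125/2)x^3 - (91123/4)x^2 - (91123/4)x
check: W g = -(135/2)x^5 - (3375/2)x^4 - 20250x^3 - 91125x^2 - 91123x
so W g − 4·g = (3/2)x^6 - 2x^2 = f ✓


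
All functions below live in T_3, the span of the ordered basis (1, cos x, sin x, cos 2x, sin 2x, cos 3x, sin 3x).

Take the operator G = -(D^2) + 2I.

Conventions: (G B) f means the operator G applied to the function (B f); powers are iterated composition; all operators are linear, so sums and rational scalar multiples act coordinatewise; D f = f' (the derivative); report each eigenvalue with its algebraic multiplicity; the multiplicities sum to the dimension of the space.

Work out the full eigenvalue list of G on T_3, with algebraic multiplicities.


λ = 2 (multiplicity 1), λ = 3 (multiplicity 2), λ = 6 (multiplicity 2), λ = 11 (multiplicity 2)

image of 1: 2
image of cos x: 3cos x
image of sin x: 3sin x
image of cos 2x: 6cos 2x
image of sin 2x: 6sin 2x
image of cos 3x: 11cos 3x
image of sin 3x: 11sin 3x
the matrix is diagonal; its diagonal is (2, 3, 3, 6, 6, 11, 11)
for a triangular matrix the eigenvalues are the diagonal entries, with algebraic multiplicity their repetition count


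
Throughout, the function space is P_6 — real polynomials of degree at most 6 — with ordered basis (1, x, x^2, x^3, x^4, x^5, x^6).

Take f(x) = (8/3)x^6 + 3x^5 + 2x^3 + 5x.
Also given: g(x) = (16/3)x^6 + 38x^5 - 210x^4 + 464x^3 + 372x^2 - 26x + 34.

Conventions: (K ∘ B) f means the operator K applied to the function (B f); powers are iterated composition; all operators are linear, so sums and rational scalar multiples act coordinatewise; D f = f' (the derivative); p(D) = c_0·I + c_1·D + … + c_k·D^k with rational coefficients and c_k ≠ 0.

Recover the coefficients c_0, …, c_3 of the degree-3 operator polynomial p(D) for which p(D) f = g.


c_0 = 2, c_1 = 2, c_2 = -3, c_3 = 2

D^0 f = (8/3)x^6 + 3x^5 + 2x^3 + 5x
D^1 f = 16x^5 + 15x^4 + 6x^2 + 5
D^2 f = 80x^4 + 60x^3 + 12x
D^3 f = 320x^3 + 180x^2 + 12
matching coefficients of g against c_0 f + c_1 Df + … from the top degree down determines the c_i
solution: c_0 = 2, c_1 = 2, c_2 = -3, c_3 = 2


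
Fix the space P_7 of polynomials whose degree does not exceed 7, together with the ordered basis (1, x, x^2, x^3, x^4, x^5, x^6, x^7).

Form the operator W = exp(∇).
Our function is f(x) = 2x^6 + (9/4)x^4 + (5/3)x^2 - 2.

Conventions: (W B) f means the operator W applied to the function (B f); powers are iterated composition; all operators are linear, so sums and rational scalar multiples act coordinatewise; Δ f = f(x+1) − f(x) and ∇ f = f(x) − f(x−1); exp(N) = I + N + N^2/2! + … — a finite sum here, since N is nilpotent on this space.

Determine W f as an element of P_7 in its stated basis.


the result is g(x) = 2x^6 + 12x^5 + (9/4)x^4 - 31x^3 + (95/3)x^2 + (55/3)x - 71/4

order-1 term: 12x^5 - 30x^4 + 49x^3 - (87/2)x^2 + (73/3)x - 71/12
order-2 term: 30x^4 - 120x^3 + (447/2)x^2 - 207x + 953/12
order-3 term: 40x^3 - 180x^2 + 309x - 387/2
order-4 term: 30x^2 - 120x + 529/4
order-5 term: 12x - 30
order-6 term: 2
the series for exp(∇) f terminates at order 6
exp(∇) f = 2x^6 + 12x^5 + (9/4)x^4 - 31x^3 + (95/3)x^2 + (55/3)x - 71/4


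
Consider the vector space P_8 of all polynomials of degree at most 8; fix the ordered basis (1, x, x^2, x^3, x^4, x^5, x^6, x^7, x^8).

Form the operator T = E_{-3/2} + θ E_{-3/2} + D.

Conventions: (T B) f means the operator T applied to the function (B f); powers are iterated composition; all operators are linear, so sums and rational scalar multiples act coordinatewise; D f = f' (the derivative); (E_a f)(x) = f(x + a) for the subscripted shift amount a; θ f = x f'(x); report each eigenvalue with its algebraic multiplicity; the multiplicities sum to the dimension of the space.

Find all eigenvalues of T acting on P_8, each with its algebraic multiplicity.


λ = 1 (multiplicity 1), λ = 2 (multiplicity 1), λ = 3 (multiplicity 1), λ = 4 (multiplicity 1), λ = 5 (multiplicity 1), λ = 6 (multiplicity 1), λ = 7 (multiplicity 1), λ = 8 (multiplicity 1), λ = 9 (multiplicity 1)

image of 1: 1
image of x: 2x - 1/2
image of x^2: 3x^2 - 4x + 9/4
image of x^3: 4x^3 - (21/2)x^2 + (27/2)x - 27/8
image of x^4: 5x^4 - 20x^3 + (81/2)x^2 - 27x + 81/16
image of x^5: 6x^5 - (65/2)x^4 + 90x^3 - (405/4)x^2 + (405/8)x - 243/32
image of x^6: 7x^6 - 48x^5 + (675/4)x^4 - 270x^3 + (3645/16)x^2 - (729/8)x + 729/64
image of x^7: 8x^7 - (133/2)x^6 + (567/2)x^5 - (4725/8)x^4 + (2835/4)x^3 - (15309/32)x^2 + (5103/32)x - 2187/128
image of x^8: 9x^8 - 88x^7 + 441x^6 - 1134x^5 + (14175/8)x^4 - 1701x^3 + (15309/16)x^2 - (2187/8)x + 6561/256
the matrix is upper triangular; its diagonal is (1, 2, 3, 4, 5, 6, 7, 8, 9)
for a triangular matrix the eigenvalues are the diagonal entries, with algebraic multiplicity their repetition count


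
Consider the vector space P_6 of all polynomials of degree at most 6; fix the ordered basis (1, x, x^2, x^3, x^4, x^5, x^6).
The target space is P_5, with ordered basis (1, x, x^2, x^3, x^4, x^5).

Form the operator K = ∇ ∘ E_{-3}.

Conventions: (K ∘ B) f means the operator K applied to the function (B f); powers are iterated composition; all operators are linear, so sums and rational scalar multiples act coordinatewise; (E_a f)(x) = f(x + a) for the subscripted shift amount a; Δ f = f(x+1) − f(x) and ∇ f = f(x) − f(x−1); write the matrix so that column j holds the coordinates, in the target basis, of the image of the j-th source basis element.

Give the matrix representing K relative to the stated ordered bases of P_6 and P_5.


image of 1: 0
image of x: 1
image of x^2: 2x - 7
image of x^3: 3x^2 - 21x + 37
image of x^4: 4x^3 - 42x^2 + 148x - 175
image of x^5: 5x^4 - 70x^3 + 370x^2 - 875x + 781
image of x^6: 6x^5 - 105x^4 + 740x^3 - 2625x^2 + 4686x - 3367
each image's coordinates form column j of the matrix

the matrix is [[0, 1, -7, 37, -175, 781, -3367]; [0, 0, 2, -21, 148, -875, 4686]; [0, 0, 0, 3, -42, 370, -2625]; [0, 0, 0, 0, 4, -70, 740]; [0, 0, 0, 0, 0, 5, -105]; [0, 0, 0, 0, 0, 0, 6]] (rows listed top to bottom)


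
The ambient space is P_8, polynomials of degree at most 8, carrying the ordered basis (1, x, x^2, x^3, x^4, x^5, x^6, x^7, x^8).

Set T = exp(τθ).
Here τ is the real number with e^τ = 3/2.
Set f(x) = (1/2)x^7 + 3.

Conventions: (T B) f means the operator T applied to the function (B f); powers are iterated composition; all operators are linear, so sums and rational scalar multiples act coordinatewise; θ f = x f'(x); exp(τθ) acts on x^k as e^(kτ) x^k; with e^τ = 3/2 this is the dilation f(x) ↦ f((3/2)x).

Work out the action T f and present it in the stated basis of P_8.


exp(τθ) x^k = e^(kτ) x^k; with e^τ = 3/2 this sends x^k to (3/2)^k x^k
x^7 ↦ 2187/128 x^7
applying this coordinatewise to f: exp(τθ) f = (2187/256)x^7 + 3

the result is g(x) = (2187/256)x^7 + 3


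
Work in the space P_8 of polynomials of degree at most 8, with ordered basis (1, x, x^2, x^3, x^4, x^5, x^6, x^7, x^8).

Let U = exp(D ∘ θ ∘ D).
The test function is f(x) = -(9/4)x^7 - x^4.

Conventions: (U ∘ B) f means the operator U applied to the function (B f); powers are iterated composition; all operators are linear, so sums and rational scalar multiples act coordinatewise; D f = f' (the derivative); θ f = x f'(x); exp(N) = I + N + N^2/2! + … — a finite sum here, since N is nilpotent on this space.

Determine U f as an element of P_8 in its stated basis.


the image equals g(x) = -(9/4)x^7 - 567x^5 - x^4 - 22680x^3 - 36x^2 - 90720x - 36

order-1 term: -567x^5 - 36x^2
order-2 term: -22680x^3 - 36
order-3 term: -90720x
the series for exp(D ∘ θ ∘ D) f terminates at order 3
exp(D ∘ θ ∘ D) f = -(9/4)x^7 - 567x^5 - x^4 - 22680x^3 - 36x^2 - 90720x - 36


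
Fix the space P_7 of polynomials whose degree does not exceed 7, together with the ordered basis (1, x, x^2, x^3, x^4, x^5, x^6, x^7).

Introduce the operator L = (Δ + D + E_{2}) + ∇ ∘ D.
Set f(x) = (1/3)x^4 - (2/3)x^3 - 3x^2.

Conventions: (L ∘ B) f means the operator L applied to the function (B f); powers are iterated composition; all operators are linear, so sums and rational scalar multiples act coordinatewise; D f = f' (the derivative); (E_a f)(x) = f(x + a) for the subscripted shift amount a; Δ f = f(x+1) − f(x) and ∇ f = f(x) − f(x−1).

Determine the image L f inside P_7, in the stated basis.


the result is g(x) = (1/3)x^4 + (14/3)x^3 + 3x^2 - 30x - 18

Δ f = (4/3)x^3 - (20/3)x - 10/3
D f = (4/3)x^3 - 2x^2 - 6x
E_{2} f = (1/3)x^4 + 2x^3 + x^2 - (28/3)x - 12
(Δ + D + E_{2}) f = (1/3)x^4 + (14/3)x^3 - x^2 - 22x - 46/3
D f = (4/3)x^3 - 2x^2 - 6x
∇ D f = 4x^2 - 8x - 8/3
((Δ + D + E_{2}) + ∇ ∘ D) f = (1/3)x^4 + (14/3)x^3 + 3x^2 - 30x - 18


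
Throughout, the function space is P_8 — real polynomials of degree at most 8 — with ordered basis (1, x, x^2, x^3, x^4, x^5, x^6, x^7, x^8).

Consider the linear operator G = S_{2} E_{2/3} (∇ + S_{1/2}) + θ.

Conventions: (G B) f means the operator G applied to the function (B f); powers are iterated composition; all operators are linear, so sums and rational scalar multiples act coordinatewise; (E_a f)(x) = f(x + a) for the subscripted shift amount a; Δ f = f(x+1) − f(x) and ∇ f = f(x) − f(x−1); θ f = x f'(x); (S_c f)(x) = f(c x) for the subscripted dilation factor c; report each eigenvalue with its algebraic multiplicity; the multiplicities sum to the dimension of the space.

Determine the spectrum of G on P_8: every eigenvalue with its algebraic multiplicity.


image of 1: 1
image of x: 2x + 4/3
image of x^2: 3x^2 + (14/3)x + 4/9
image of x^3: 4x^3 + 13x^2 + (7/3)x + 10/27
image of x^4: 5x^4 + (100/3)x^3 + (26/3)x^2 + (76/27)x + 16/81
image of x^5: 6x^5 + (245/3)x^4 + (250/9)x^3 + (370/27)x^2 + (155/81)x + 34/243
image of x^6: 7x^6 + 194x^5 + (245/3)x^4 + (1460/27)x^3 + (305/27)x^2 + (134/81)x + 64/729
image of x^7: 8x^7 + (1351/3)x^6 + (679/3)x^5 + (5075/27)x^4 + (4235/81)x^3 + (931/81)x^2 + (889/729)x + 130/2187
image of x^8: 9x^8 + (3080/3)x^7 + (5404/9)x^6 + (16184/27)x^5 + (16870/81)x^4 + (14840/243)x^3 + (7084/729)x^2 + (2072/2187)x + 256/6561
the matrix is upper triangular; its diagonal is (1, 2, 3, 4, 5, 6, 7, 8, 9)
for a triangular matrix the eigenvalues are the diagonal entries, with algebraic multiplicity their repetition count

λ = 1 (multiplicity 1), λ = 2 (multiplicity 1), λ = 3 (multiplicity 1), λ = 4 (multiplicity 1), λ = 5 (multiplicity 1), λ = 6 (multiplicity 1), λ = 7 (multiplicity 1), λ = 8 (multiplicity 1), λ = 9 (multiplicity 1)


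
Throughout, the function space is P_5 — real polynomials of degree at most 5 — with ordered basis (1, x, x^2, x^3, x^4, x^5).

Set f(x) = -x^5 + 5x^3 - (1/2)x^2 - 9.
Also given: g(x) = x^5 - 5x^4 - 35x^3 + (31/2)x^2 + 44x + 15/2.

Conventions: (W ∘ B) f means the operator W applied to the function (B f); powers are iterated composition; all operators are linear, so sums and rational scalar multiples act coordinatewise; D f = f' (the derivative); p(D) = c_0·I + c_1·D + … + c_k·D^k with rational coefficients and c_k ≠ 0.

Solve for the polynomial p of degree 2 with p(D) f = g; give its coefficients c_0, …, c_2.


p(D) = -I + D + (3/2)·D^2, i.e. c_0 = -1, c_1 = 1, c_2 = 3/2

D^0 f = -x^5 + 5x^3 - (1/2)x^2 - 9
D^1 f = -5x^4 + 15x^2 - x
D^2 f = -20x^3 + 30x - 1
matching coefficients of g against c_0 f + c_1 Df + … from the top degree down determines the c_i
solution: c_0 = -1, c_1 = 1, c_2 = 3/2


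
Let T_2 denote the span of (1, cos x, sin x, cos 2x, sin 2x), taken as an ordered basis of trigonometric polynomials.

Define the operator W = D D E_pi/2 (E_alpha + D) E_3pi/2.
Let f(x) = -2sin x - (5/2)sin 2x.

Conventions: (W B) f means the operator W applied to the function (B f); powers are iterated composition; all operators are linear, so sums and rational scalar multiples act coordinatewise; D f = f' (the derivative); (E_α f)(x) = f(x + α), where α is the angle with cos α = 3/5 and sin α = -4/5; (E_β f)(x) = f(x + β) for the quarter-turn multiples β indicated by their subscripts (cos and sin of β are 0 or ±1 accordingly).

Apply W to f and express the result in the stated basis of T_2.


g(x) = (2/5)cos x + (6/5)sin x + (52/5)cos 2x - (14/5)sin 2x

E_3pi/2 f = 2cos x + (5/2)sin 2x
E_alpha E_3pi/2 f = (6/5)cos x + (8/5)sin x - (12/5)cos 2x - (7/10)sin 2x
D E_3pi/2 f = -2sin x + 5cos 2x
(E_alpha + D) E_3pi/2 f = (6/5)cos x - (2/5)sin x + (13/5)cos 2x - (7/10)sin 2x
E_pi/2 (E_alpha + D) E_3pi/2 f = -(2/5)cos x - (6/5)sin x - (13/5)cos 2x + (7/10)sin 2x
D E_pi/2 (E_alpha + D) E_3pi/2 f = -(6/5)cos x + (2/5)sin x + (7/5)cos 2x + (26/5)sin 2x
D D E_pi/2 (E_alpha + D) E_3pi/2 f = (2/5)cos x + (6/5)sin x + (52/5)cos 2x - (14/5)sin 2x


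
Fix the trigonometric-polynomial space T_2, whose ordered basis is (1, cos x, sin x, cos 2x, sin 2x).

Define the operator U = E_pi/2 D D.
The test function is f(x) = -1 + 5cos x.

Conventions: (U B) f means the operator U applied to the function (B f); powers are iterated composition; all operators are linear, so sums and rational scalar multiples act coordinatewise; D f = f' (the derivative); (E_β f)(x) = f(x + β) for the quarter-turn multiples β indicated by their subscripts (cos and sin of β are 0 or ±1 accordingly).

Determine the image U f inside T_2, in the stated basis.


g(x) = 5sin x

D f = -5sin x
D D f = -5cos x
E_pi/2 D D f = 5sin x


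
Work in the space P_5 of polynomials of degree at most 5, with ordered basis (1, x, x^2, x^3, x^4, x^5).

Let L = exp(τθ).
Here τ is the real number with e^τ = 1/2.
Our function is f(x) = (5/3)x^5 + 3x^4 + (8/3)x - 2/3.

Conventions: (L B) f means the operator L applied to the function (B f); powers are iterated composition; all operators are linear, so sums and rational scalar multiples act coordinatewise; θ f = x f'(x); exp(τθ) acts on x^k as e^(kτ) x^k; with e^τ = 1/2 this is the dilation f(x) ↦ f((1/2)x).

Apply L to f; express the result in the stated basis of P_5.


exp(τθ) x^k = e^(kτ) x^k; with e^τ = 1/2 this sends x^k to (1/2)^k x^k
x ↦ 1/2 x
x^4 ↦ 1/16 x^4
x^5 ↦ 1/32 x^5
applying this coordinatewise to f: exp(τθ) f = (5/96)x^5 + (3/16)x^4 + (4/3)x - 2/3

g(x) = (5/96)x^5 + (3/16)x^4 + (4/3)x - 2/3
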